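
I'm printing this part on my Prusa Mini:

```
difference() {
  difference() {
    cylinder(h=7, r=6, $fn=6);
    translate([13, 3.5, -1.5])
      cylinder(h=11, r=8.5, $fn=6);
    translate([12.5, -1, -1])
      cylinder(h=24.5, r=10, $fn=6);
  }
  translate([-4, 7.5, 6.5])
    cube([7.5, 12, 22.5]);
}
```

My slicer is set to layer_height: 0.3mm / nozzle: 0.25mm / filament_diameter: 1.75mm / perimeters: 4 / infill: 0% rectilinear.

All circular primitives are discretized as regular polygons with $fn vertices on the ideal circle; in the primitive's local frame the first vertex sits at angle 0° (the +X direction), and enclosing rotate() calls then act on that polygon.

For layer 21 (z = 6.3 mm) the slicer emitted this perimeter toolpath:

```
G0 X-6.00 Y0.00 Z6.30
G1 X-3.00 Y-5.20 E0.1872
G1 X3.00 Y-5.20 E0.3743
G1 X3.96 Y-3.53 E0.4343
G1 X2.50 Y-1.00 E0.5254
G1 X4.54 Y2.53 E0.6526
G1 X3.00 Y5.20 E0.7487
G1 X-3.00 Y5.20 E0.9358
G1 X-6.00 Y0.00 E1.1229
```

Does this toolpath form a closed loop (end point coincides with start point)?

yes

Start point (G0): (-6.00, 0.00). End point (last G1): the path returns to the start — closed.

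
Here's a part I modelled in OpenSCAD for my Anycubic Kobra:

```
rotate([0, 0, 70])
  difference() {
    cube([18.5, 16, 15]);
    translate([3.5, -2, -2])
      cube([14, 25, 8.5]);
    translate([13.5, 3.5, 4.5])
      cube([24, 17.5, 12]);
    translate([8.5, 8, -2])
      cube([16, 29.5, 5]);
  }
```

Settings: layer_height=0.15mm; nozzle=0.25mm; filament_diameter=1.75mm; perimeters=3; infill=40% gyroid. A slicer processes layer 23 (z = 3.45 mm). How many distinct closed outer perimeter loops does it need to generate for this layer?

At z = 3.45 mm: the 18.5×16 cube contributes its full rectangle; the cube at (3.5, -2) (footprint 14×25) is included at this height; the cube at (13.5, 3.5) does not reach this height (z outside [4.5, 16.5]); the cube at (8.5, 8) does not reach this height (z outside [-2, 3]); After the difference (first − rest): starting from the 18.5×16 cube, the 14×25 cube at (3.5, -2) partially overlaps it — only the 224.00 mm² overlap (of its 350.00 mm²) is removed, clipping the outline — 2 connected regions; (rotated 70° about Z; rotation is an isometry so areas/perimeters/island counts are preserved). The result has 2 disconnected regions.

2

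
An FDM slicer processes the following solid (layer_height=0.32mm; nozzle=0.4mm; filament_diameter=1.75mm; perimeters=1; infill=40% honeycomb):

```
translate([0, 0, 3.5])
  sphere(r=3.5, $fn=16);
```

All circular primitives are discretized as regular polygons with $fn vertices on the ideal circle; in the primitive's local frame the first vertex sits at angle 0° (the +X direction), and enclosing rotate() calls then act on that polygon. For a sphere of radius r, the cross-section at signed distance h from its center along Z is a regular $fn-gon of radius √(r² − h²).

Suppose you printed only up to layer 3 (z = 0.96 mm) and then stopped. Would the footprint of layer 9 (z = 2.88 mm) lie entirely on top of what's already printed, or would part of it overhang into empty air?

part overhangs

Compare the two slices. At z = 0.96: the r=3.5 sphere slices to a regular 16-gon of circumradius 2.408 (√(r²−h²) with h=2.54 from center) (area = (16/2)·2.408²·sin(360°/16) = 17.75 mm²). At z = 2.88: the r=3.5 sphere contributes a regular 16-gon of circumradius √(3.5²−0.62²) = 3.445 (area = (16/2)·3.445²·sin(360°/16) = 36.33 mm²). Checking containment: at z = 2.88 the cross-section extends beyond the z = 0.96 cross-section by about 18.57 mm².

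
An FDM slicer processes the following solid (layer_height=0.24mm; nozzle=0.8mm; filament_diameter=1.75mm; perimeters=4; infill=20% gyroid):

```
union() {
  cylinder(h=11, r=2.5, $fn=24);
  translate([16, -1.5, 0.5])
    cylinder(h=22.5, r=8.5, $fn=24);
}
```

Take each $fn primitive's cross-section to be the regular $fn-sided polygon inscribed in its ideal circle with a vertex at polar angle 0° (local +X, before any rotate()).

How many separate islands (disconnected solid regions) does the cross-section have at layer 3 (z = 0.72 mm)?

At z = 0.72 mm: the r=2.5 cylinder gives a regular 24-gon of circumradius 2.5 (constant along its height); the r=8.5 cylinder at (16, -1.5) contributes a regular 24-gon of circumradius 8.5; Merging all regions: the 2 present regions are separate (no shared area or edge), so areas and boundary lengths simply add and each stays a separate island — 2 connected regions. Overall, the cross-section has 2 separate islands. Island count = 2.

2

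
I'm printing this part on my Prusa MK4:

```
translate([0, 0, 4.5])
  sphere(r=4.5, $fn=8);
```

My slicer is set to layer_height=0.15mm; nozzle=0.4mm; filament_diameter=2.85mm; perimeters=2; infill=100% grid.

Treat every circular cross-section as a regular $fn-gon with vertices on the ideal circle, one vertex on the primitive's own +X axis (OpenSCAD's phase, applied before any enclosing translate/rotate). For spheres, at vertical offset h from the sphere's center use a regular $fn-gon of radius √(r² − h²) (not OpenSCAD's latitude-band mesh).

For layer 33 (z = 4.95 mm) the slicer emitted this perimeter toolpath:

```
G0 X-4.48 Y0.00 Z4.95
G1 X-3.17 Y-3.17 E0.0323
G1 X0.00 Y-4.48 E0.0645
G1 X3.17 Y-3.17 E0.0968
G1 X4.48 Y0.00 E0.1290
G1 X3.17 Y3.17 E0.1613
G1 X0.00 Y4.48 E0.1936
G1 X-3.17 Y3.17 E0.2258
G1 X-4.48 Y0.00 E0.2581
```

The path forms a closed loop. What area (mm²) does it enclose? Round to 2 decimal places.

Apply the shoelace formula to the sequence of (X, Y) vertices; enclosed area = 56.81 mm².

56.81 mm²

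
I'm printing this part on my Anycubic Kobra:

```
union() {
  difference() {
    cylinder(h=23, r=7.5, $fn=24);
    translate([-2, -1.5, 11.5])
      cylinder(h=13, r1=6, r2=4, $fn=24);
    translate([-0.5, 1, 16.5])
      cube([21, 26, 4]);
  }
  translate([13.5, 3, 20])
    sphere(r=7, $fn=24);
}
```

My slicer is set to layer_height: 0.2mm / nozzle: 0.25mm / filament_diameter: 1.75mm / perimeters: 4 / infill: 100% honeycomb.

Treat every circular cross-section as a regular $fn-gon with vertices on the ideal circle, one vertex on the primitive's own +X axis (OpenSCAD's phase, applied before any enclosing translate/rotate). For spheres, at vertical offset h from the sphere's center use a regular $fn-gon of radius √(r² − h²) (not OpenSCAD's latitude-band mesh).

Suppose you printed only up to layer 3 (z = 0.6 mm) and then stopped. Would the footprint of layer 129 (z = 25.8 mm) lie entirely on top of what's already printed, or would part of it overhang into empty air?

part overhangs

Compare the two slices. At z = 0.6: the r=7.5 cylinder contributes a regular 24-gon of circumradius 7.5 (area = (24/2)·7.500²·sin(360°/24) = 174.70 mm²); the cone at (-2, -1.5) is absent (z outside [11.5, 24.5]); the cube at (-0.5, 1) is not intersected at this z (z outside [16.5, 20.5]); Taking the first minus the rest: none of the subtracted shapes is present at this height, so the r=7.5 cylinder is unchanged — area = 174.70 mm²; the sphere at (13.5, 3) is not intersected at this z (|z−center|=19.400 > r=7); Taking the union: only that combined region is present, so the union is just that shape — area = 174.70 mm². At z = 25.8: the cylinder does not reach this height (z outside [0, 23]); the cone at (-2, -1.5) is not intersected at this z (z outside [11.5, 24.5]); the cube at (-0.5, 1) does not reach this height (z outside [16.5, 20.5]); Taking the first minus the rest: the first operand is absent here, so nothing remains; the sphere at (13.5, 3): section is a regular 24-gon, circumradius = √(r²−h²) = √(7²−5.8²) = 3.919 (area = (24/2)·3.919²·sin(360°/24) = 47.71 mm²); Merging all regions: only the r=7 sphere at (13.5, 3) is present, so the union is just that shape — area = 47.71 mm². Checking containment: at z = 25.8 the cross-section extends beyond the z = 0.6 cross-section by about 47.71 mm².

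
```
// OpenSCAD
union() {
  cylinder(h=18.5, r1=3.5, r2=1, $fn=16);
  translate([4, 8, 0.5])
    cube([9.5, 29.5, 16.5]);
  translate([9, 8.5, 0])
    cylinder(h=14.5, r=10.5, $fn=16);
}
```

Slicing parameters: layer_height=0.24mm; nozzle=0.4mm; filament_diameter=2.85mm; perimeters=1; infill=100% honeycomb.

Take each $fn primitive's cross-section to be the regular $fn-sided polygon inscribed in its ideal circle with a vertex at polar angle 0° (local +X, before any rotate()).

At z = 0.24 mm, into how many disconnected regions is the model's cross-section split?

1

At z = 0.24 mm: the cone contributes a regular 16-gon of circumradius 3.468 (interpolated between r1=3.5 and r2=1 at t=0.013); the cube at (4, 8) is not intersected at this z (z outside [0.5, 17]); the cylinder at (9, 8.5): section is a regular 16-gon, circumradius r=10.5; Merging all regions: the regions partially overlap (shared area 4.81 mm²), so overlapping operands fuse into one piece — 1 connected region. The result has 1 disconnected region.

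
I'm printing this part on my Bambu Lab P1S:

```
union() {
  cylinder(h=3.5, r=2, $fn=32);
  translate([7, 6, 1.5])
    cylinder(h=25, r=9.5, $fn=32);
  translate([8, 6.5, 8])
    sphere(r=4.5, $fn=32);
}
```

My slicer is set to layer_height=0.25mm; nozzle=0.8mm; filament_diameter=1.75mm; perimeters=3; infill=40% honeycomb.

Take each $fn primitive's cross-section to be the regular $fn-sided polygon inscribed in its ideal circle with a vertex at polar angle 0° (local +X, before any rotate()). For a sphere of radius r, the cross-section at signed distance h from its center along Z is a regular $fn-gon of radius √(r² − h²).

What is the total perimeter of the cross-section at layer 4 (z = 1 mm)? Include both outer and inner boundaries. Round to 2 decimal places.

At z = 1 mm: the r=2 cylinder contributes a regular 32-gon of circumradius 2 (perimeter = 2·32·2.000·sin(180°/32) = 12.55 mm); the cylinder at (7, 6) is absent (z outside [1.5, 26.5]); the sphere at (8, 6.5) is absent (|z−center|=7.000 > r=4.5); Combining (union): only the r=2 cylinder is present, so the union is just that shape — boundary = 12.55 mm. Overall, the cross-section is a single solid region. Total boundary length (outer) = 12.55 mm.

12.55 mm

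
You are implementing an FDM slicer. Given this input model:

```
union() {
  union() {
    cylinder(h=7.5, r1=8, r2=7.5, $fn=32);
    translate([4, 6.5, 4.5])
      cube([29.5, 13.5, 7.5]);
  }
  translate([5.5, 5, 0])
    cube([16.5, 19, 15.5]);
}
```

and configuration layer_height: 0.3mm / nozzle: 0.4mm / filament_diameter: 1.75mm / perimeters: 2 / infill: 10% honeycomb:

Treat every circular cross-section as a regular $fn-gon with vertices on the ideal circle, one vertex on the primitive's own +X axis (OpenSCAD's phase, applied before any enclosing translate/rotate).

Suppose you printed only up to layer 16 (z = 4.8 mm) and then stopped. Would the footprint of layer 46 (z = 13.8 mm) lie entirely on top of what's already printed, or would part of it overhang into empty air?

Compare the two slices. At z = 4.8: the cone: at t=0.640 of its height the radius interpolates to r₁+(r₂−r₁)t = 7.680, giving a regular 32-gon of that circumradius (area = (32/2)·7.680²·sin(360°/32) = 184.11 mm²); the cube at (4, 6.5) is present — its section is the full 29.5×13.5 rectangle (area 398.25 mm²); Merging all regions: the regions partially overlap — summed areas 582.36 mm² minus the doubly-counted overlap 0.00 mm² gives 582.36 mm² — area = 582.36 mm²; the cube at (5.5, 5) is present — its section is the full 16.5×19 rectangle (area 313.50 mm²); Combining (union): the regions partially overlap — summed areas 895.86 mm² minus the doubly-counted overlap 222.80 mm² gives 673.06 mm² — area = 673.06 mm². At z = 13.8: the cone does not reach this height (z outside [0, 7.5]); the cube at (4, 6.5) is absent (z outside [4.5, 12]); Taking the union: nothing is present at this height; the cube at (5.5, 5) (footprint 16.5×19) is included at this height (area 313.50 mm²); Merging all regions: only the 16.5×19 cube at (5.5, 5) is present, so the union is just that shape — area = 313.50 mm². Checking containment: the cross-section at z = 13.8 is a subset of the cross-section at z = 4.8.

entirely on top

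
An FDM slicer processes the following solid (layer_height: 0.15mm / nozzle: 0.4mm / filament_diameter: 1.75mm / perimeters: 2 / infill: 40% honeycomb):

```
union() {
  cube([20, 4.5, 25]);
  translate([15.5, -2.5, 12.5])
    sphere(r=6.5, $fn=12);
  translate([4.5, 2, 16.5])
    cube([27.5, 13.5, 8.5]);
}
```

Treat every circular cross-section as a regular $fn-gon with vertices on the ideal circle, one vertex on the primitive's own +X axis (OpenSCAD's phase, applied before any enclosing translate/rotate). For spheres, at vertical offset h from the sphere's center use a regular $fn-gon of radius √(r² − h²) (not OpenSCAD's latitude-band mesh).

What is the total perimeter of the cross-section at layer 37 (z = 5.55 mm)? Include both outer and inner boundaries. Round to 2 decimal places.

At z = 5.55 mm: the cube is present — its section is the full 20×4.5 rectangle (perimeter 49.00 mm); the sphere at (15.5, -2.5) is absent (|z−center|=6.950 > r=6.5); the cube at (4.5, 2) is not intersected at this z (z outside [16.5, 25]); Taking the union: only the 20×4.5 cube is present, so the union is just that shape — boundary = 49.00 mm. Overall, the cross-section is a single solid region. Total boundary length (outer) = 49.00 mm.

49.00 mm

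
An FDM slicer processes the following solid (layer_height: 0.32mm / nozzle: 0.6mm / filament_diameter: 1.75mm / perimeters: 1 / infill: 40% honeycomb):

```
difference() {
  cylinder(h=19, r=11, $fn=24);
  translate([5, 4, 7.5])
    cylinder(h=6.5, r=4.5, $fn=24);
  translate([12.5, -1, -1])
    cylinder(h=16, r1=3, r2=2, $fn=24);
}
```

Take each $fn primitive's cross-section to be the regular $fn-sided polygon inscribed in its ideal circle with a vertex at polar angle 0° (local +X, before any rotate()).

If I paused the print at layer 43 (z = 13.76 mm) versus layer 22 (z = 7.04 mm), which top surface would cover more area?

layer 22 (z = 7.04 mm)

Layer 43 (z = 13.76): the r=11 cylinder contributes a regular 24-gon of circumradius 11 (area = (24/2)·11.000²·sin(360°/24) = 375.81 mm²); the r=4.5 cylinder at (5, 4) contributes a regular 24-gon of circumradius 4.5 (area = (24/2)·4.500²·sin(360°/24) = 62.89 mm²); the cone at (12.5, -1) (r1=3→r2=2) has section circumradius 2.078 here — a regular 24-gon (area = (24/2)·2.078²·sin(360°/24) = 13.40 mm²); After the difference (first − rest): starting from the r=11 cylinder (375.81 mm²), the r=4.5 cylinder at (5, 4) lies wholly inside it (removes its full 62.89 mm² and its 28.19 mm outline becomes a hole wall); the cone at (12.5, -1) partially overlaps it — only the 0.76 mm² overlap (of its 13.40 mm²) is removed, clipping the outline — area = 312.15 mm². So its area = 312.15 mm². Layer 22 (z = 7.04): the cylinder: section is a regular 24-gon, circumradius r=11 (area = (24/2)·11.000²·sin(360°/24) = 375.81 mm²); the cylinder at (5, 4) does not reach this height (z outside [7.5, 14]); the cone at (12.5, -1) (r1=3→r2=2) has section circumradius 2.498 here — a regular 24-gon (area = (24/2)·2.498²·sin(360°/24) = 19.37 mm²); Subtracting the remaining from the first: starting from the r=11 cylinder (375.81 mm²), the cone at (12.5, -1) partially overlaps it — only the 2.14 mm² overlap (of its 19.37 mm²) is removed, clipping the outline — area = 373.67 mm². So its area = 373.67 mm². Layer 22 is larger (373.67 vs 312.15 mm²).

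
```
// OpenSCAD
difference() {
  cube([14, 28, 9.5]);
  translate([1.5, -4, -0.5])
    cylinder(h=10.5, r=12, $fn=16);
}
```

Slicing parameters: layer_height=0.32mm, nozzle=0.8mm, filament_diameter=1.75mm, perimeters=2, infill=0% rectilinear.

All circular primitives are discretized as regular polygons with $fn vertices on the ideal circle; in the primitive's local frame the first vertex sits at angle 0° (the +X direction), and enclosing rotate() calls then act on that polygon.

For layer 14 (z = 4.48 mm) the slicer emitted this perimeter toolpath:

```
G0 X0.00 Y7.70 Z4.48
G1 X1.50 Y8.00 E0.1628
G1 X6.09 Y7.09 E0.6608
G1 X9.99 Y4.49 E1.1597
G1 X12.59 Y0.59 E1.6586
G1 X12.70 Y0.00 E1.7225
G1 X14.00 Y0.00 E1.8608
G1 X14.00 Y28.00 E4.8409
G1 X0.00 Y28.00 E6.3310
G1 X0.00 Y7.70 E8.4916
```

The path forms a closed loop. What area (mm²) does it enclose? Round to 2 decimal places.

316.38 mm²

Apply the shoelace formula to the sequence of (X, Y) vertices; enclosed area = 316.38 mm².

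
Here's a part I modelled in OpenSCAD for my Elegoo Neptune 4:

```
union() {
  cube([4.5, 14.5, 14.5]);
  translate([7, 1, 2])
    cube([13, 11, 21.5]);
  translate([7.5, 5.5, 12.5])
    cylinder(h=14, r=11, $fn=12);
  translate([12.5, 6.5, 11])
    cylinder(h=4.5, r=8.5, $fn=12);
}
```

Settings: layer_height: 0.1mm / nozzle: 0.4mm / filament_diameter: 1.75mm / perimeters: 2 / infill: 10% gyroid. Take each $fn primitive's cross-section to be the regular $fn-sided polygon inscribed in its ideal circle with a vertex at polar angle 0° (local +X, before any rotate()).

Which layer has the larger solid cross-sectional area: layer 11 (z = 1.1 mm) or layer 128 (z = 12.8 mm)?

layer 128 (z = 12.8 mm)

Layer 11 (z = 1.1): the cube (footprint 4.5×14.5) is included at this height (area 65.25 mm²); the cube at (7, 1) is not intersected at this z (z outside [2, 23.5]); the cylinder at (7.5, 5.5) is absent (z outside [12.5, 26.5]); the cylinder at (12.5, 6.5) is not intersected at this z (z outside [11, 15.5]); Merging all regions: only the 4.5×14.5 cube is present, so the union is just that shape — area = 65.25 mm². So its area = 65.25 mm². Layer 128 (z = 12.8): the cube (footprint 4.5×14.5) is included at this height (area 65.25 mm²); the 13×11 cube at (7, 1) contributes its full rectangle (area 143.00 mm²); the cylinder at (7.5, 5.5): section is a regular 12-gon, circumradius r=11 (area = (12/2)·11.000²·sin(360°/12) = 363.00 mm²); the r=8.5 cylinder at (12.5, 6.5) contributes a regular 12-gon of circumradius 8.5 (area = (12/2)·8.500²·sin(360°/12) = 216.75 mm²); Combining (union): the regions partially overlap — summed areas 788.00 mm² minus the doubly-counted overlap 387.39 mm² gives 400.61 mm² — area = 400.61 mm². So its area = 400.61 mm². Layer 128 is larger (400.61 vs 65.25 mm²).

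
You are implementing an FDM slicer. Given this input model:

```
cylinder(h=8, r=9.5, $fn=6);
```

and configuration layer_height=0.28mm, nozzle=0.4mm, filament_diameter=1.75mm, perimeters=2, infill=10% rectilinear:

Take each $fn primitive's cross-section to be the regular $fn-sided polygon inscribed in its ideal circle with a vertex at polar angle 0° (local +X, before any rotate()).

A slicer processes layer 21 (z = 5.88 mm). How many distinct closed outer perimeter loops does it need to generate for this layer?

1

At z = 5.88 mm: the r=9.5 cylinder gives a regular 6-gon of circumradius 9.5 (constant along its height). The result has 1 disconnected region.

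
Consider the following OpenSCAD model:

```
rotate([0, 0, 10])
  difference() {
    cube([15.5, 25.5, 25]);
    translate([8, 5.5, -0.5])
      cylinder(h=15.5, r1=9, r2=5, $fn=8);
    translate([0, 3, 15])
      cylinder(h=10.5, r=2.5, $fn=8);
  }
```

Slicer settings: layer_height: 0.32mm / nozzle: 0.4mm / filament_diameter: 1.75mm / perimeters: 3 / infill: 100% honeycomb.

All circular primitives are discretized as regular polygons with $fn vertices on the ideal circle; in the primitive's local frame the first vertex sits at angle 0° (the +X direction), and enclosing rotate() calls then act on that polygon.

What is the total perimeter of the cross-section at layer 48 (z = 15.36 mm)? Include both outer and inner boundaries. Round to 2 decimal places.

84.65 mm

At z = 15.36 mm: the cube is present — its section is the full 15.5×25.5 rectangle (perimeter 82.00 mm); the cone at (8, 5.5) is absent (z outside [-0.5, 15]); the r=2.5 cylinder at (0, 3) contributes a regular 8-gon of circumradius 2.5 (perimeter = 2·8·2.500·sin(180°/8) = 15.31 mm); Subtracting the remaining from the first: starting from the 15.5×25.5 cube, the r=2.5 cylinder at (0, 3) partially overlaps it — only the 8.84 mm² overlap (of its 17.68 mm²) is removed, clipping the outline — boundary = 84.65 mm; (rotated 10° about Z; rotation is an isometry so areas/perimeters/island counts are preserved). Overall, the cross-section is a single solid region. Total boundary length (outer) = 84.65 mm.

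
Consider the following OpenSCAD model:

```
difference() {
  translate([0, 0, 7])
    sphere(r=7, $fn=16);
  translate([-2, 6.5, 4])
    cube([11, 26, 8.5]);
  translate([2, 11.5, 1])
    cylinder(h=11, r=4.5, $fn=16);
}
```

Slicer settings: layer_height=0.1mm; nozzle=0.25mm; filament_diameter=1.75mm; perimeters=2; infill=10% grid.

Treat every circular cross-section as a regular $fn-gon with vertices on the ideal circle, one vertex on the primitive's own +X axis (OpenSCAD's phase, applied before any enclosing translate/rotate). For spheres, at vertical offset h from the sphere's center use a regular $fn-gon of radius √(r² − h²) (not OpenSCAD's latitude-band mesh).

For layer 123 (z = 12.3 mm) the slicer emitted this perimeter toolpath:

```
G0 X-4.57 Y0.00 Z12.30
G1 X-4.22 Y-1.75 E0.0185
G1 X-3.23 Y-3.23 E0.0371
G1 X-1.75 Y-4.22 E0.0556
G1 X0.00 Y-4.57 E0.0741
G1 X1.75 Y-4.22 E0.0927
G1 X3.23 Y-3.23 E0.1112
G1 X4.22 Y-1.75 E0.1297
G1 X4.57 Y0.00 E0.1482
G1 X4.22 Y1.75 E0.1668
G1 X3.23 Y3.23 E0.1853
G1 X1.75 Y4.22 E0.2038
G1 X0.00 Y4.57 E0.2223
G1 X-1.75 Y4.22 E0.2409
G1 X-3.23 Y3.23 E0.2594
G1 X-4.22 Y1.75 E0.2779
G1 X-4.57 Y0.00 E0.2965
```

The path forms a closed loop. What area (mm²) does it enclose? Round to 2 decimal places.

63.90 mm²

Apply the shoelace formula to the sequence of (X, Y) vertices; enclosed area = 63.90 mm².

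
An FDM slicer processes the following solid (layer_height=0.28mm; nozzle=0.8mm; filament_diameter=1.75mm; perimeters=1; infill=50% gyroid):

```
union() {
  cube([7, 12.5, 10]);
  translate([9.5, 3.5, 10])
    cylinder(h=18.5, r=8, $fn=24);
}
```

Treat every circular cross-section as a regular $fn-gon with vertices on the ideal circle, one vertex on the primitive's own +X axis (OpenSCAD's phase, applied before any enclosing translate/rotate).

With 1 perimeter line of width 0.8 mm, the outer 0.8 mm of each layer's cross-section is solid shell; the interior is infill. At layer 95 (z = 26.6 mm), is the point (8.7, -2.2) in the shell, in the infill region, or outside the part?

At z = 26.6 mm: the cube is not intersected at this z (z outside [0, 10]); the cylinder at (9.5, 3.5): section is a regular 24-gon, circumradius r=8; Merging all regions: only the r=8 cylinder at (9.5, 3.5) is present, so the union is just that shape — 1 connected region. Overall, the cross-section is a single solid region. The nearest boundary edge runs (7.43, -4.23)→(9.50, -4.50); distance from the point to it = 2.18 mm. The point is inside the cross-section and 2.18 mm from the nearest boundary — more than the 0.8 mm shell width (1 × 0.8), so it's in the infill interior.

infill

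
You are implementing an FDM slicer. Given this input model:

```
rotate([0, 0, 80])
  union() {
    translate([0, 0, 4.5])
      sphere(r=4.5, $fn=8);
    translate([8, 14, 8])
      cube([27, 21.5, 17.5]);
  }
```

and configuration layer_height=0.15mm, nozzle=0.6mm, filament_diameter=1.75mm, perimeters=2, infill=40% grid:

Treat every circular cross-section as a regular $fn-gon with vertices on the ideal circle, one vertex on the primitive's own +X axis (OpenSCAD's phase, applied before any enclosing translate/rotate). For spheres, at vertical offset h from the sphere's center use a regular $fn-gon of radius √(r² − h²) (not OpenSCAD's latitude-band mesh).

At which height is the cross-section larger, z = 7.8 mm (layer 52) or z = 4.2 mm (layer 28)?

Layer 52 (z = 7.8): the r=4.5 sphere slices to a regular 8-gon of circumradius 3.059 (√(r²−h²) with h=3.3 from center) (area = (8/2)·3.059²·sin(360°/8) = 26.47 mm²); the cube at (8, 14) is not intersected at this z (z outside [8, 25.5]); Taking the union: only the r=4.5 sphere is present, so the union is just that shape — area = 26.47 mm²; (whole slice rotated 80° about Z — lengths, areas and connectivity unchanged). So its area = 26.47 mm². Layer 28 (z = 4.2): the r=4.5 sphere contributes a regular 8-gon of circumradius √(4.5²−0.3²) = 4.490 (area = (8/2)·4.490²·sin(360°/8) = 57.02 mm²); the cube at (8, 14) is absent (z outside [8, 25.5]); Taking the union: only the r=4.5 sphere is present, so the union is just that shape — area = 57.02 mm²; (rotated 80° about Z; rotation is an isometry so areas/perimeters/island counts are preserved). So its area = 57.02 mm². Layer 28 is larger (57.02 vs 26.47 mm²).

layer 28 (z = 4.2 mm)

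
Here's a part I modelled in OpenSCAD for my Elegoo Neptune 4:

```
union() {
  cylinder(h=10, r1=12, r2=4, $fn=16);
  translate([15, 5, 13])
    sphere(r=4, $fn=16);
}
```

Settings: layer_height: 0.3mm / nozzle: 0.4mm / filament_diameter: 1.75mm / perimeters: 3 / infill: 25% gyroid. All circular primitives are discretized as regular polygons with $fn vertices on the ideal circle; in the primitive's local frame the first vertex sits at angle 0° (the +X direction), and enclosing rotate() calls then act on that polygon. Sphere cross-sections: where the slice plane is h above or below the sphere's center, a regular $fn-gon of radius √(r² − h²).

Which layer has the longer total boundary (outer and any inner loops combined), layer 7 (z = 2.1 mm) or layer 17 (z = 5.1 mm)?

layer 7 (z = 2.1 mm)

Layer 7 (z = 2.1): the cone: at t=0.210 of its height the radius interpolates to r₁+(r₂−r₁)t = 10.320, giving a regular 16-gon of that circumradius (perimeter = 2·16·10.320·sin(180°/16) = 64.43 mm); the sphere at (15, 5) is absent (|z−center|=10.900 > r=4); Merging all regions: only the cone is present, so the union is just that shape — boundary = 64.43 mm. So its perimeter = 64.43 mm. Layer 17 (z = 5.1): the cone contributes a regular 16-gon of circumradius 7.920 (interpolated between r1=12 and r2=4 at t=0.510) (perimeter = 2·16·7.920·sin(180°/16) = 49.44 mm); the sphere at (15, 5) does not reach this height (|z−center|=7.900 > r=4); Combining (union): only the cone is present, so the union is just that shape — boundary = 49.44 mm. So its perimeter = 49.44 mm. Layer 7 is larger (64.43 vs 49.44 mm).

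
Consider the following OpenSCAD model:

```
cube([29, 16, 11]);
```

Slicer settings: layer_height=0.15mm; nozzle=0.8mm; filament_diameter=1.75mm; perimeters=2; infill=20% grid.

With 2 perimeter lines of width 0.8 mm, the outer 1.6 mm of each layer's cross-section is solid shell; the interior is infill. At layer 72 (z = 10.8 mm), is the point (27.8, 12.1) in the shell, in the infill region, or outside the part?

At z = 10.8 mm: the cube (footprint 29×16) is included at this height. Overall, the cross-section is a single solid region. The nearest boundary edge runs (29.00, 0.00)→(29.00, 16.00); distance from the point to it = 1.20 mm. The point is inside the cross-section, 1.20 mm from the nearest boundary — within the 1.6 mm shell band (2 × 0.8).

shell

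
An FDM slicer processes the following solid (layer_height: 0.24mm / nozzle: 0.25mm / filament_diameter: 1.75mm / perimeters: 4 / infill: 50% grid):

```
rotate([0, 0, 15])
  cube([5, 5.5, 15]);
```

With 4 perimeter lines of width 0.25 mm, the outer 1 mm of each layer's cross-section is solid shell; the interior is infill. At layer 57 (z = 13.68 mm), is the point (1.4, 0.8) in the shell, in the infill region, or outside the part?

At z = 13.68 mm: the 5×5.5 cube contributes its full rectangle; (whole slice rotated 15° about Z — lengths, areas and connectivity unchanged). Overall, the cross-section is a single solid region. Undo the 15° rotation: the query point maps to (1.559, 0.410) in the un-rotated model frame. The nearest boundary edge runs (0.00, 0.00)→(5.00, 0.00); distance from the point to it = 0.41 mm. The point is inside the cross-section, 0.41 mm from the nearest boundary — within the 1 mm shell band (4 × 0.25).

shell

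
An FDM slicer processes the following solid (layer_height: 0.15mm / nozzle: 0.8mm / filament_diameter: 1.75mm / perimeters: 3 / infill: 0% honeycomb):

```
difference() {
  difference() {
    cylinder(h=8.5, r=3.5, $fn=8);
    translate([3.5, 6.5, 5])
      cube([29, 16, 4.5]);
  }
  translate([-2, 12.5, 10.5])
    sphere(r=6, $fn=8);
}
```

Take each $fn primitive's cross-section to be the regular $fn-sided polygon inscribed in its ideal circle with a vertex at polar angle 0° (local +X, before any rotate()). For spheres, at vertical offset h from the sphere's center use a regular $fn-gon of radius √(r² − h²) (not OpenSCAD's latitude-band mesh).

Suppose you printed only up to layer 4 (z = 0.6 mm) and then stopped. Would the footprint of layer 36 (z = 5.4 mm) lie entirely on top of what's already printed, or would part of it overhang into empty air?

Compare the two slices. At z = 0.6: the r=3.5 cylinder gives a regular 8-gon of circumradius 3.5 (constant along its height) (area = (8/2)·3.500²·sin(360°/8) = 34.65 mm²); the cube at (3.5, 6.5) does not reach this height (z outside [5, 9.5]); After the difference (first − rest): none of the subtracted shapes is present at this height, so the r=3.5 cylinder is unchanged — area = 34.65 mm²; the sphere at (-2, 12.5) is absent (|z−center|=9.900 > r=6); After the difference (first − rest): none of the subtracted shapes is present at this height, so that combined region is unchanged — area = 34.65 mm². At z = 5.4: the r=3.5 cylinder contributes a regular 8-gon of circumradius 3.5 (area = (8/2)·3.500²·sin(360°/8) = 34.65 mm²); the 29×16 cube at (3.5, 6.5) contributes its full rectangle (area 464.00 mm²); Subtracting the remaining from the first: starting from the r=3.5 cylinder (34.65 mm²), the 29×16 cube at (3.5, 6.5) misses the remaining region (no effect) — area = 34.65 mm²; the r=6 sphere at (-2, 12.5) contributes a regular 8-gon of circumradius √(6²−5.1²) = 3.161 (area = (8/2)·3.161²·sin(360°/8) = 28.26 mm²); After the difference (first − rest): starting from the result so far (34.65 mm²), the r=6 sphere at (-2, 12.5) misses the remaining region (no effect) — area = 34.65 mm². Checking containment: the cross-section at z = 5.4 is a subset of the cross-section at z = 0.6.

entirely on top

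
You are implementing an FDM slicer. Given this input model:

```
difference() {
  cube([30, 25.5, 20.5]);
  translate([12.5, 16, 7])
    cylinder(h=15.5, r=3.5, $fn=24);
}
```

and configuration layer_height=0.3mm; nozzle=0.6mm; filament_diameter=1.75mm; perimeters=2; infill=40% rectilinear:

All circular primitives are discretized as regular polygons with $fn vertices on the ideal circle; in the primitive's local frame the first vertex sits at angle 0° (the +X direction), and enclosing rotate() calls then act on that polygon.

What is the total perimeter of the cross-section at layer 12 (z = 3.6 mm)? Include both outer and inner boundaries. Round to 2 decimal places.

At z = 3.6 mm: the cube (footprint 30×25.5) is included at this height (perimeter 111.00 mm); the cylinder at (12.5, 16) is absent (z outside [7, 22.5]); Subtracting the remaining from the first: none of the subtracted shapes is present at this height, so the 30×25.5 cube is unchanged — boundary = 111.00 mm. Overall, the cross-section is a single solid region. Total boundary length (outer) = 111.00 mm.

111.00 mm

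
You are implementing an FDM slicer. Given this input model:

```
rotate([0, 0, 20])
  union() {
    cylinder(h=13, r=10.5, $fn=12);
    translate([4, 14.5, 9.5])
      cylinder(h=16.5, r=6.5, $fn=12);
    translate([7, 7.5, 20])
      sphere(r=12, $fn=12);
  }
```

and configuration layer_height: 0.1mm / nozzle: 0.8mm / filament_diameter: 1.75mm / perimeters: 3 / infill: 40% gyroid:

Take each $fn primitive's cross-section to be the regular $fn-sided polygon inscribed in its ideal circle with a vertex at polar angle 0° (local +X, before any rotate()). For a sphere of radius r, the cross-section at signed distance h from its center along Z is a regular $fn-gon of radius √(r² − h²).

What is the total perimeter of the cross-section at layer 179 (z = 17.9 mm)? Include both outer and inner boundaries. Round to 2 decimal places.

76.25 mm

At z = 17.9 mm: the cylinder is not intersected at this z (z outside [0, 13]); the r=6.5 cylinder at (4, 14.5) gives a regular 12-gon of circumradius 6.5 (constant along its height) (perimeter = 2·12·6.500·sin(180°/12) = 40.38 mm); the r=12 sphere at (7, 7.5) contributes a regular 12-gon of circumradius √(12²−2.1²) = 11.815 (perimeter = 2·12·11.815·sin(180°/12) = 73.39 mm); Taking the union: the regions partially overlap (shared area 104.96 mm²), so the edge portions inside another operand are dropped and the merged outline is re-measured after clipping — boundary = 76.25 mm; (rotated 20° about Z; rotation is an isometry so areas/perimeters/island counts are preserved). Overall, the cross-section is a single solid region. Total boundary length (outer) = 76.25 mm.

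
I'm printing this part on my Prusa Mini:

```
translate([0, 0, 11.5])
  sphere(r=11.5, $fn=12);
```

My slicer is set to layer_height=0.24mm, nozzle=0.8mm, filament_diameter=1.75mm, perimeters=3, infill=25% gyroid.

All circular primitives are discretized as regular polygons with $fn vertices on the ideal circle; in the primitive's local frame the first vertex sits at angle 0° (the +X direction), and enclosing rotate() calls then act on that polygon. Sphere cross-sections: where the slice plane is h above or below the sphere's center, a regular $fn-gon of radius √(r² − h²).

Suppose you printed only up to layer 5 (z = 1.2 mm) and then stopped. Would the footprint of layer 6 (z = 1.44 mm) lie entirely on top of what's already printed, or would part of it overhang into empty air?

part overhangs

Compare the two slices. At z = 1.2: the r=11.5 sphere slices to a regular 12-gon of circumradius 5.115 (√(r²−h²) with h=10.3 from center) (area = (12/2)·5.115²·sin(360°/12) = 78.48 mm²). At z = 1.44: the r=11.5 sphere slices to a regular 12-gon of circumradius 5.572 (√(r²−h²) with h=10.06 from center) (area = (12/2)·5.572²·sin(360°/12) = 93.14 mm²). Checking containment: at z = 1.44 the cross-section extends beyond the z = 1.2 cross-section by about 14.66 mm².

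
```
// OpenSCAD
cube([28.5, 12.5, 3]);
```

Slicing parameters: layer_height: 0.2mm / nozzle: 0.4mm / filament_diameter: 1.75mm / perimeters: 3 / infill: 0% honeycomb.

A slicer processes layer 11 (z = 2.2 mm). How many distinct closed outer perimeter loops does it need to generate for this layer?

At z = 2.2 mm: the 28.5×12.5 cube contributes its full rectangle. The result has 1 disconnected region.

1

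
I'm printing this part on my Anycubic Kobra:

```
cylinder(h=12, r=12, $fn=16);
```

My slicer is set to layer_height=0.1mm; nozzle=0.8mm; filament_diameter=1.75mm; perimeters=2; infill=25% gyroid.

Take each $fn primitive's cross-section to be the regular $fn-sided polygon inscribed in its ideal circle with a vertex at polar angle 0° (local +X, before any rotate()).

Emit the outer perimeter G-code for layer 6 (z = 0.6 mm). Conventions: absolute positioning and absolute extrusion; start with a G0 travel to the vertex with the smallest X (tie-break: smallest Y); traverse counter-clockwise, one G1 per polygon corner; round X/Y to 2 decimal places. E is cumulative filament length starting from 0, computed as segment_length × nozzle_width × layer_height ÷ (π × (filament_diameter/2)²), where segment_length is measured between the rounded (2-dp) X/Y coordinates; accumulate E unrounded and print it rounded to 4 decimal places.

G0 X-12.00 Y0.00 Z0.60
G1 X-11.09 Y-4.59 E0.1556
G1 X-8.49 Y-8.49 E0.3115
G1 X-4.59 Y-11.09 E0.4674
G1 X0.00 Y-12.00 E0.6231
G1 X4.59 Y-11.09 E0.7787
G1 X8.49 Y-8.49 E0.9346
G1 X11.09 Y-4.59 E1.0905
G1 X12.00 Y0.00 E1.2461
G1 X11.09 Y4.59 E1.4018
G1 X8.49 Y8.49 E1.5577
G1 X4.59 Y11.09 E1.7136
G1 X0.00 Y12.00 E1.8692
G1 X-4.59 Y11.09 E2.0248
G1 X-8.49 Y8.49 E2.1807
G1 X-11.09 Y4.59 E2.3366
G1 X-12.00 Y0.00 E2.4923

At z = 0.6 mm: the r=12 cylinder gives a regular 16-gon of circumradius 12 (constant along its height). The outline is a single polygon with 16 vertices. Extrusion per mm of travel: 0.8 × 0.1 / (π × 0.875²) = 0.033260. Accumulating E over each segment gives final E = 2.4923.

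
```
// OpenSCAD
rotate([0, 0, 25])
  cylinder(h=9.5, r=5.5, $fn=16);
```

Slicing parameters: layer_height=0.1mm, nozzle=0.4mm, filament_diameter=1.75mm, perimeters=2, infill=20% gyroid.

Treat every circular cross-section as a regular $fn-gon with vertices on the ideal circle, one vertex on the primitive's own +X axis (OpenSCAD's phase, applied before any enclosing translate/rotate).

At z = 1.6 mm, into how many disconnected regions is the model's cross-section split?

1

At z = 1.6 mm: the r=5.5 cylinder gives a regular 16-gon of circumradius 5.5 (constant along its height); (whole slice rotated 25° about Z — lengths, areas and connectivity unchanged). The result has 1 disconnected region.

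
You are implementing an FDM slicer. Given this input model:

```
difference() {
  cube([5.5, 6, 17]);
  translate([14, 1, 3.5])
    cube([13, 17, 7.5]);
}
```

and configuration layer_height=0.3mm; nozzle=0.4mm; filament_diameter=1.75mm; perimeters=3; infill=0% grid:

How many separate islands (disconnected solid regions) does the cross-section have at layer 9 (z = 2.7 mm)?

1

At z = 2.7 mm: the cube (footprint 5.5×6) is included at this height; the cube at (14, 1) is not intersected at this z (z outside [3.5, 11]); After the difference (first − rest): none of the subtracted shapes is present at this height, so the 5.5×6 cube is unchanged — 1 connected region. Overall, the cross-section is a single solid region. Island count = 1.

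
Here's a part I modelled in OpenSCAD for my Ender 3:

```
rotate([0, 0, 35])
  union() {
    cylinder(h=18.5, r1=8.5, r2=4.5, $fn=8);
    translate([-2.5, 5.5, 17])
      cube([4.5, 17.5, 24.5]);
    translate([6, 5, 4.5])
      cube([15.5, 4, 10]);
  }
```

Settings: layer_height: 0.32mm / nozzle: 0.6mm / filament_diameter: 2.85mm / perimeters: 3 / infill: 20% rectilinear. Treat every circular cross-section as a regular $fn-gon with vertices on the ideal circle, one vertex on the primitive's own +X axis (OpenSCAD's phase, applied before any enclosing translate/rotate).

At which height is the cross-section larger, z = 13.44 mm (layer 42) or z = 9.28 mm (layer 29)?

Layer 42 (z = 13.44): the cone contributes a regular 8-gon of circumradius 5.594 (interpolated between r1=8.5 and r2=4.5 at t=0.726) (area = (8/2)·5.594²·sin(360°/8) = 88.51 mm²); the cube at (-2.5, 5.5) is absent (z outside [17, 41.5]); the cube at (6, 5) (footprint 15.5×4) is included at this height (area 62.00 mm²); Merging all regions: the 2 present regions are separate (no shared area or edge), so areas and boundary lengths simply add and each stays a separate island — area = 150.51 mm²; (whole slice rotated 35° about Z — lengths, areas and connectivity unchanged). So its area = 150.51 mm². Layer 29 (z = 9.28): the cone (r1=8.5→r2=4.5) has section circumradius 6.494 here — a regular 8-gon (area = (8/2)·6.494²·sin(360°/8) = 119.26 mm²); the cube at (-2.5, 5.5) is not intersected at this z (z outside [17, 41.5]); the 15.5×4 cube at (6, 5) contributes its full rectangle (area 62.00 mm²); Merging all regions: the 2 present regions are separate (no shared area or edge), so areas and boundary lengths simply add and each stays a separate island — area = 181.26 mm²; (whole slice rotated 35° about Z — lengths, areas and connectivity unchanged). So its area = 181.26 mm². Layer 29 is larger (181.26 vs 150.51 mm²).

layer 29 (z = 9.28 mm)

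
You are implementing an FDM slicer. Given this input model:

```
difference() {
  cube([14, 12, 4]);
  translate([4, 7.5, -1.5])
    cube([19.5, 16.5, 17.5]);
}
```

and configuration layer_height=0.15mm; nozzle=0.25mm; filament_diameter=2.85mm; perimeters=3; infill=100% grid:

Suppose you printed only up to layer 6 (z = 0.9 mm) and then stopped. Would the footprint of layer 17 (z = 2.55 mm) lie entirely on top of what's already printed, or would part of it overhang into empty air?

entirely on top

Compare the two slices. At z = 0.9: the 14×12 cube contributes its full rectangle (area 168.00 mm²); the cube at (4, 7.5) is present — its section is the full 19.5×16.5 rectangle (area 321.75 mm²); Subtracting the remaining from the first: starting from the 14×12 cube (168.00 mm²), the 19.5×16.5 cube at (4, 7.5) partially overlaps it — only the 45.00 mm² overlap (of its 321.75 mm²) is removed, clipping the outline — area = 123.00 mm². At z = 2.55: the cube is present — its section is the full 14×12 rectangle (area 168.00 mm²); the 19.5×16.5 cube at (4, 7.5) contributes its full rectangle (area 321.75 mm²); After the difference (first − rest): starting from the 14×12 cube (168.00 mm²), the 19.5×16.5 cube at (4, 7.5) partially overlaps it — only the 45.00 mm² overlap (of its 321.75 mm²) is removed, clipping the outline — area = 123.00 mm². Checking containment: the cross-section at z = 2.55 is a subset of the cross-section at z = 0.9.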